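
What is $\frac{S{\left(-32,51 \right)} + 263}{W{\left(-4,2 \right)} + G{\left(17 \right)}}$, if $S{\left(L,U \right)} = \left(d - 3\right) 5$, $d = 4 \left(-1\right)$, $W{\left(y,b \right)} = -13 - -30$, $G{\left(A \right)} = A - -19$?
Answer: $\frac{228}{53} \approx 4.3019$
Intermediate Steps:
$G{\left(A \right)} = 19 + A$ ($G{\left(A \right)} = A + 19 = 19 + A$)
$W{\left(y,b \right)} = 17$ ($W{\left(y,b \right)} = -13 + 30 = 17$)
$d = -4$
$S{\left(L,U \right)} = -35$ ($S{\left(L,U \right)} = \left(-4 - 3\right) 5 = \left(-7\right) 5 = -35$)
$\frac{S{\left(-32,51 \right)} + 263}{W{\left(-4,2 \right)} + G{\left(17 \right)}} = \frac{-35 + 263}{17 + \left(19 + 17\right)} = \frac{228}{17 + 36} = \frac{228}{53}$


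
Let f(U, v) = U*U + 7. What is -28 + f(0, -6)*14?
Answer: 70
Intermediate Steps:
f(U, v) = 7 + U**2 (f(U, v) = U**2 + 7 = 7 + U**2)
-28 + f(0, -6)*14 = -28 + (7 + 0**2)*14 = -28 + (7 + 0)*14 = -28 + 7*14 = -28 + 98 = 70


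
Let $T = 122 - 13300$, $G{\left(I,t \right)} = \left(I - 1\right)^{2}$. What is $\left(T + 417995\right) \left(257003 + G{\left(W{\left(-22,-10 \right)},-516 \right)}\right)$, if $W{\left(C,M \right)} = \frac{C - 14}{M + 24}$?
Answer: $\frac{728310428532}{7} \approx 1.0404 \cdot 10^{11}$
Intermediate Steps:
$W{\left(C,M \right)} = \frac{-14 + C}{24 + M}$
$G{\left(I,t \right)} = \left(-1 + I\right)^{2}$
$T = -13178$ ($T = 122 - 13300 = -13178$)
$\left(T + 417995\right) \left(257003 + G{\left(W{\left(-22,-10 \right)},-516 \right)}\right) = \left(-13178 + 417995\right) \left(257003 + \left(-1 + \frac{-14 - 22}{24 - 10}\right)^{2}\right) = 404817 \left(257003 + \left(-1 + \frac{1}{14} \left(-36\right)\right)^{2}\right) = 404817 \left(257003 + \left(-1 - \frac{18}{7}\right)^{2}\right) = 404817 \left(257003 + \left(- \frac{25}{7}\right)^{2}\right) = 404817 \left(257003 + \frac{625}{49}\right) = 404817 \cdot \frac{12593772}{49} = \frac{728310428532}{7}$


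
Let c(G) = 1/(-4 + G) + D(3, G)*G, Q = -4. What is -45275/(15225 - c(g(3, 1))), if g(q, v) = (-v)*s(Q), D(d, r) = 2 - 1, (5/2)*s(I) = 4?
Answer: -6338500/2131749 ≈ -2.9734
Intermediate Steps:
s(I) = 8/5 (s(I) = (⅖)*4 = 8/5)
D(d, r) = 1
g(q, v) = -8*v/5 (g(q, v) = -v*(8/5) = -8*v/5)
c(G) = G + 1/(-4 + G) (c(G) = 1/(-4 + G) + 1*G = 1/(-4 + G) + G = G + 1/(-4 + G))
-45275/(15225 - c(g(3, 1))) = -45275/(15225 - (1 + (-8/5*1)² - (-32)/5)/(-4 - 8/5*1)) = -45275/(15225 - (1 + (-8/5)² - 4*(-8/5))/(-4 - 8/5)) = -45275/(15225 - (1 + 64/25 + 32/5)/(-28/5)) = -45275/(15225 - (-5)*249/(28*25)) = -45275/(15225 - 1*(-249/140)) = -45275/(15225 + 249/140) = -45275/2131749/140 = -45275*140/2131749 = -6338500/2131749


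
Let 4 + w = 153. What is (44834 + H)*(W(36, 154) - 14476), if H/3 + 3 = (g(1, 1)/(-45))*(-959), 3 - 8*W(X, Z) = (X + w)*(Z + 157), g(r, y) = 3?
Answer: -975401514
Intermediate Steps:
w = 149 (w = -4 + 153 = 149)
W(X, Z) = 3/8 - (149 + X)*(157 + Z)/8 (W(X, Z) = 3/8 - (X + 149)*(Z + 157)/8 = 3/8 - (149 + X)*(157 + Z)/8)
H = 914/5 (H = -9 + 3*((3/(-45))*(-959)) = -9 + 3*((3*(-1/45))*(-959)) = -9 + 3*(-1/15*(-959)) = -9 + 3*(959/15) = -9 + 959/5 = 914/5 ≈ 182.80)
(44834 + H)*(W(36, 154) - 14476) = (44834 + 914/5)*((-11695/4 - 157/8*36 - 149/8*154 - ⅛*36*154) - 14476) = 225084*((-11695/4 - 1413/2 - 11473/4 - 693) - 14476)/5 = 225084*(-14383/2 - 14476)/5 = (225084/5)*(-43335/2) = -975401514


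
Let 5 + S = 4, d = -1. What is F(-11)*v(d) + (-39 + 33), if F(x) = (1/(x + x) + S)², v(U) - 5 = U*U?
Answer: 135/242 ≈ 0.55785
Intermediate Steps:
S = -1 (S = -5 + 4 = -1)
v(U) = 5 + U² (v(U) = 5 + U*U = 5 + U²)
F(x) = (-1 + 1/(2*x))² (F(x) = (1/(x + x) - 1)² = (1/(2*x) - 1)² = (-1 + 1/(2*x))²)
F(-11)*v(d) + (-39 + 33) = ((¼)*(-1 + 2*(-11))²/(-11)²)*(5 + (-1)²) + (-39 + 33) = ((¼)*(1/121)*(-1 - 22)²)*(5 + 1) - 6 = ((¼)*(1/121)*(-23)²)*6 - 6 = ((¼)*(1/121)*529)*6 - 6 = (529/484)*6 - 6 = 1587/242 - 6 = 135/242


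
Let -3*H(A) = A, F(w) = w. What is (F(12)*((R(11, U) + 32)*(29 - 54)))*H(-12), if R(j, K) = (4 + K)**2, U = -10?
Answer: -81600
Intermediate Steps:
H(A) = -A/3
(F(12)*((R(11, U) + 32)*(29 - 54)))*H(-12) = (12*(((4 - 10)**2 + 32)*(29 - 54)))*(-1/3*(-12)) = (12*(((-6)**2 + 32)*(-25)))*4 = (12*((36 + 32)*(-25)))*4 = (12*(68*(-25)))*4 = (12*(-1700))*4 = -20400*4 = -81600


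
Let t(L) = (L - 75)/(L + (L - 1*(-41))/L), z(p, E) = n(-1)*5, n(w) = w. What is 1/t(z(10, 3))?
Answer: 61/400 ≈ 0.15250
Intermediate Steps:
z(p, E) = -5 (z(p, E) = -1*5 = -5)
t(L) = (-75 + L)/(L + (41 + L)/L) (t(L) = (-75 + L)/(L + (L + 41)/L) = (-75 + L)/(L + (41 + L)/L))
1/t(z(10, 3)) = 1/(-5*(-75 - 5)/(41 - 5 + (-5)**2)) = 1/(-5*(-80)/(41 - 5 + 25)) = 1/(-5*(-80)/61) = 1/(-5*1/61*(-80)) = 1/(400/61) = 61/400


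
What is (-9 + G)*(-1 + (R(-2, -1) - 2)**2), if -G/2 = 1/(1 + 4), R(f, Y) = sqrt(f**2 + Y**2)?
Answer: -376/5 + 188*sqrt(5)/5 ≈ 8.8762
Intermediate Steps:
R(f, Y) = sqrt(Y**2 + f**2)
G = -2/5 (G = -2/(1 + 4) = -2/5 ≈ -0.40000)
(-9 + G)*(-1 + (R(-2, -1) - 2)**2) = (-9 - 2/5)*(-1 + (sqrt((-1)**2 + (-2)**2) - 2)**2) = -47*(-1 + (sqrt(1 + 4) - 2)**2)/5 = -47*(-1 + (sqrt(5) - 2)**2)/5 = -47*(-1 + (-2 + sqrt(5))**2)/5 = 47/5 - 47*(-2 + sqrt(5))**2/5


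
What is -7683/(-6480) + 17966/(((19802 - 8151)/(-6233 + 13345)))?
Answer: 276022092931/25166160 ≈ 10968.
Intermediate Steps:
-7683/(-6480) + 17966/(((19802 - 8151)/(-6233 + 13345))) = -7683*(-1/6480) + 17966/((11651/7112)) = 2561/2160 + 17966/((11651*(1/7112))) = 2561/2160 + 17966/(11651/7112) = 2561/2160 + 17966*(7112/11651) = 2561/2160 + 127774192/11651 = 276022092931/25166160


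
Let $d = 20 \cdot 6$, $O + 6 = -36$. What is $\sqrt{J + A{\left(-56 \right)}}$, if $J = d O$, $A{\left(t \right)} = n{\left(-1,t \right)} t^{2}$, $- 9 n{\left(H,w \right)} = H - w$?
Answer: $\frac{4 i \sqrt{13615}}{3} \approx 155.58 i$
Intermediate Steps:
$O = -42$ ($O = -6 - 36 = -42$)
$d = 120$
$n{\left(H,w \right)} = - \frac{H}{9} + \frac{w}{9}$ ($n{\left(H,w \right)} = - \frac{H - w}{9} = - \frac{H}{9} + \frac{w}{9}$)
$A{\left(t \right)} = t^{2} \left(\frac{1}{9} + \frac{t}{9}\right)$ ($A{\left(t \right)} = \left(\left(- \frac{1}{9}\right) \left(-1\right) + \frac{t}{9}\right) t^{2} = \left(\frac{1}{9} + \frac{t}{9}\right) t^{2} = t^{2} \left(\frac{1}{9} + \frac{t}{9}\right)$)
$J = -5040$ ($J = 120 \left(-42\right) = -5040$)
$\sqrt{J + A{\left(-56 \right)}} = \sqrt{-5040 + \frac{\left(-56\right)^{2} \left(1 - 56\right)}{9}} = \sqrt{-5040 + \frac{1}{9} \cdot 3136 \left(-55\right)} = \sqrt{-5040 - \frac{172480}{9}} = \sqrt{- \frac{217840}{9}} = \frac{4 i \sqrt{13615}}{3}$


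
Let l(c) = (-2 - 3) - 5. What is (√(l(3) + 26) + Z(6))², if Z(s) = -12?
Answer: 64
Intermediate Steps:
l(c) = -10 (l(c) = -5 - 5 = -10)
(√(l(3) + 26) + Z(6))² = (√(-10 + 26) - 12)² = (√16 - 12)² = (4 - 12)² = (-8)² = 64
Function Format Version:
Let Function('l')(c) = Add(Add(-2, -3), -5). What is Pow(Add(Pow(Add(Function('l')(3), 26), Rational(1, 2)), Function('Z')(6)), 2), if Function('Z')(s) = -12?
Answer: 64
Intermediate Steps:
Function('l')(c) = -10 (Function('l')(c) = Add(-5, -5) = -10)
Pow(Add(Pow(Add(Function('l')(3), 26), Rational(1, 2)), Function('Z')(6)), 2) = Pow(Add(Pow(Add(-10, 26), Rational(1, 2)), -12), 2) = Pow(Add(Pow(16, Rational(1, 2)), -12), 2) = Pow(Add(4, -12), 2) = Pow(-8, 2) = 64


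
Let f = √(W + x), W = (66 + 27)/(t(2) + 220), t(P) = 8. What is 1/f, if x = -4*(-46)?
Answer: 2*√266285/14015 ≈ 0.073639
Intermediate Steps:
x = 184
W = 31/76 (W = (66 + 27)/(8 + 220) = 93/228 = 93*(1/228) = 31/76 ≈ 0.40789)
f = √266285/38 (f = √(31/76 + 184) = √(14015/76) = √266285/38 ≈ 13.580)
1/f = 1/(√266285/38) = 2*√266285/14015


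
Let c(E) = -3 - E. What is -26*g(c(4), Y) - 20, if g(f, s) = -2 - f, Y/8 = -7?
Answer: -150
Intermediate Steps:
Y = -56 (Y = 8*(-7) = -56)
-26*g(c(4), Y) - 20 = -26*(-2 - (-3 - 1*4)) - 20 = -26*(-2 - (-3 - 4)) - 20 = -26*(-2 - 1*(-7)) - 20 = -26*(-2 + 7) - 20 = -26*5 - 20 = -130 - 20 = -150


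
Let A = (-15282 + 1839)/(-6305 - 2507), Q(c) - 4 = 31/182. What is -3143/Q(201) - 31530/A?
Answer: -72857365586/3401079 ≈ -21422.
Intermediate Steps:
Q(c) = 759/182 (Q(c) = 4 + 31/182 = 759/182)
A = 13443/8812 (A = -13443/(-8812) = -13443*(-1/8812) = 13443/8812 ≈ 1.5255)
-3143/Q(201) - 31530/A = -3143/759/182 - 31530/13443/8812 = -3143*182/759 - 31530*8812/13443 = -572026/759 - 92614120/4481 = -72857365586/3401079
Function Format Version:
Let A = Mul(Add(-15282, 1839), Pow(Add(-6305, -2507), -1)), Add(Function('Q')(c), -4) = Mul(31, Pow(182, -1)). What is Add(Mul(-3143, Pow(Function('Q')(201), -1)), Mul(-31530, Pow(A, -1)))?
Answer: Rational(-72857365586, 3401079) ≈ -21422.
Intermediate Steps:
Function('Q')(c) = Rational(759, 182) (Function('Q')(c) = Add(4, Mul(31, Pow(182, -1))) = Add(4, Mul(31, Rational(1, 182))) = Add(4, Rational(31, 182)) = Rational(759, 182))
A = Rational(13443, 8812) (A = Mul(-13443, Pow(-8812, -1)) = Mul(-13443, Rational(-1, 8812)) = Rational(13443, 8812) ≈ 1.5255)
Add(Mul(-3143, Pow(Function('Q')(201), -1)), Mul(-31530, Pow(A, -1))) = Add(Mul(-3143, Pow(Rational(759, 182), -1)), Mul(-31530, Pow(Rational(13443, 8812), -1))) = Add(Mul(-3143, Rational(182, 759)), Mul(-31530, Rational(8812, 13443))) = Add(Rational(-572026, 759), Rational(-92614120, 4481)) = Rational(-72857365586, 3401079)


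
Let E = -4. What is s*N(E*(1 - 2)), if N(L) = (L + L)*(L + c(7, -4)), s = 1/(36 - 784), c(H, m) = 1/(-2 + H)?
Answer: -42/935 ≈ -0.044920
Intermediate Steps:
s = -1/748 (s = 1/(-748) = -1/748 ≈ -0.0013369)
N(L) = 2*L*(⅕ + L) (N(L) = (L + L)*(L + 1/(-2 + 7)) = (2*L)*(L + 1/5) = (2*L)*(L + ⅕) = (2*L)*(⅕ + L) = 2*L*(⅕ + L))
s*N(E*(1 - 2)) = -(-4*(1 - 2))*(1 + 5*(-4*(1 - 2)))/1870 = -(-4*(-1))*(1 + 5*(-4*(-1)))/1870 = -4*(1 + 5*4)/1870 = -4*(1 + 20)/1870 = -4*21/1870 = -1/748*168/5 = -42/935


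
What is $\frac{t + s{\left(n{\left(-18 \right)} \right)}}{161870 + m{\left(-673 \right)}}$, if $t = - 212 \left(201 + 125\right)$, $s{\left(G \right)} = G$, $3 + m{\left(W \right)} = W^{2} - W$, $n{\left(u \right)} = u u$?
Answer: $- \frac{68788}{615469} \approx -0.11177$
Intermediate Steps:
$n{\left(u \right)} = u^{2}$
$m{\left(W \right)} = -3 + W^{2} - W$ ($m{\left(W \right)} = -3 + \left(W^{2} - W\right) = -3 + W^{2} - W$)
$t = -69112$ ($t = \left(-212\right) 326 = -69112$)
$\frac{t + s{\left(n{\left(-18 \right)} \right)}}{161870 + m{\left(-673 \right)}} = \frac{-69112 + \left(-18\right)^{2}}{161870 - \left(-670 - 452929\right)} = \frac{-69112 + 324}{161870 + \left(-3 + 452929 + 673\right)} = - \frac{68788}{161870 + 453599} = - \frac{68788}{615469}$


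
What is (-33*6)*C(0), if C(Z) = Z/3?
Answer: 0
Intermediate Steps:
C(Z) = Z/3 (C(Z) = Z*(1/3) = Z/3)
(-33*6)*C(0) = (-33*6)*((1/3)*0) = -198*0 = 0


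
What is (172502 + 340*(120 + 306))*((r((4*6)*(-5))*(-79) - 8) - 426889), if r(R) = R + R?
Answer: -129455543454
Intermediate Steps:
r(R) = 2*R
(172502 + 340*(120 + 306))*((r((4*6)*(-5))*(-79) - 8) - 426889) = (172502 + 340*(120 + 306))*(((2*((4*6)*(-5)))*(-79) - 8) - 426889) = (172502 + 340*426)*(((2*(24*(-5)))*(-79) - 8) - 426889) = (172502 + 144840)*(((2*(-120))*(-79) - 8) - 426889) = 317342*((-240*(-79) - 8) - 426889) = 317342*((18960 - 8) - 426889) = 317342*(18952 - 426889) = 317342*(-407937) = -129455543454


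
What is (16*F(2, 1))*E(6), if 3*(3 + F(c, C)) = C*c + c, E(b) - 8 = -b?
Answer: -160/3 ≈ -53.333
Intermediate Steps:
E(b) = 8 - b
F(c, C) = -3 + c/3 + C*c/3 (F(c, C) = -3 + (C*c + c)/3 = -3 + (c + C*c)/3 = -3 + (c/3 + C*c/3) = -3 + c/3 + C*c/3)
(16*F(2, 1))*E(6) = (16*(-3 + (1/3)*2 + (1/3)*1*2))*(8 - 1*6) = (16*(-3 + 2/3 + 2/3))*(8 - 6) = (16*(-5/3))*2 = -80/3*2 = -160/3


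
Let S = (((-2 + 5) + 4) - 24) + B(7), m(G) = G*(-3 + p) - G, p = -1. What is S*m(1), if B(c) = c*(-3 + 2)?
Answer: 120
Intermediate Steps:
B(c) = -c (B(c) = c*(-1) = -c)
m(G) = -5*G (m(G) = G*(-3 - 1) - G = G*(-4) - G = -4*G - G = -5*G)
S = -24 (S = (((-2 + 5) + 4) - 24) - 1*7 = ((3 + 4) - 24) - 7 = (7 - 24) - 7 = -17 - 7 = -24)
S*m(1) = -(-120) = -24*(-5) = 120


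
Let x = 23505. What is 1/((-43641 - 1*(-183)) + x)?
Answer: -1/19953 ≈ -5.0118e-5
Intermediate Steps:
1/((-43641 - 1*(-183)) + x) = 1/((-43641 - 1*(-183)) + 23505) = 1/((-43641 + 183) + 23505) = 1/(-43458 + 23505) = 1/(-19953) = -1/19953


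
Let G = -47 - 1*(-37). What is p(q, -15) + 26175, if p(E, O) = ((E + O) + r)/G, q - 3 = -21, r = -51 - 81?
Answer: 52383/2 ≈ 26192.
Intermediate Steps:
r = -132
q = -18 (q = 3 - 21 = -18)
G = -10 (G = -47 + 37 = -10)
p(E, O) = 66/5 - E/10 - O/10 (p(E, O) = ((E + O) - 132)/(-10) = (-132 + E + O)*(-1/10) = 66/5 - E/10 - O/10)
p(q, -15) + 26175 = (66/5 - 1/10*(-18) - 1/10*(-15)) + 26175 = (66/5 + 9/5 + 3/2) + 26175 = 33/2 + 26175 = 52383/2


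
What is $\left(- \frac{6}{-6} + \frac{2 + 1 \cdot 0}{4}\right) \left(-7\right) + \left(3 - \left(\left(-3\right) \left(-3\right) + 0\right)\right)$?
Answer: $- \frac{33}{2} \approx -16.5$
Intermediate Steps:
$\left(- \frac{6}{-6} + \frac{2 + 1 \cdot 0}{4}\right) \left(-7\right) + \left(3 - \left(\left(-3\right) \left(-3\right) + 0\right)\right) = \left(\left(-6\right) \left(- \frac{1}{6}\right) + \left(2 + 0\right) \frac{1}{4}\right) \left(-7\right) + \left(3 - \left(9 + 0\right)\right) = \left(1 + 2 \cdot \frac{1}{4}\right) \left(-7\right) + \left(3 - 9\right) = \left(1 + \frac{1}{2}\right) \left(-7\right) + \left(3 - 9\right) = \frac{3}{2} \left(-7\right) - 6 = - \frac{21}{2} - 6 = - \frac{33}{2}$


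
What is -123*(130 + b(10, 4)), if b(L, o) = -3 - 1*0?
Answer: -15621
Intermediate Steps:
b(L, o) = -3 (b(L, o) = -3 + 0 = -3)
-123*(130 + b(10, 4)) = -123*(130 - 3) = -123*127 = -15621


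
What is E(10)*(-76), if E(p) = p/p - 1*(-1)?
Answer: -152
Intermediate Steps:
E(p) = 2 (E(p) = 1 + 1 = 2)
E(10)*(-76) = 2*(-76) = -152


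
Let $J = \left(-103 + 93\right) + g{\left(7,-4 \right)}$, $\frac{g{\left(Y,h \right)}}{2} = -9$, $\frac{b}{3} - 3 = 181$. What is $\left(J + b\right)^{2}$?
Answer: $274576$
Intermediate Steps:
$b = 552$ ($b = 9 + 3 \cdot 181 = 9 + 543 = 552$)
$g{\left(Y,h \right)} = -18$ ($g{\left(Y,h \right)} = 2 \left(-9\right) = -18$)
$J = -28$ ($J = \left(-103 + 93\right) - 18 = -10 - 18 = -28$)
$\left(J + b\right)^{2} = \left(-28 + 552\right)^{2} = 524^{2} = 274576$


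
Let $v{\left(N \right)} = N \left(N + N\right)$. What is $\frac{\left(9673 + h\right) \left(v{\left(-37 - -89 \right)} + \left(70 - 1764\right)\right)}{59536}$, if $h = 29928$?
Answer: $\frac{73539057}{29768} \approx 2470.4$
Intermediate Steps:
$v{\left(N \right)} = 2 N^{2}$ ($v{\left(N \right)} = N 2 N = 2 N^{2}$)
$\frac{\left(9673 + h\right) \left(v{\left(-37 - -89 \right)} + \left(70 - 1764\right)\right)}{59536} = \frac{\left(9673 + 29928\right) \left(2 \left(-37 - -89\right)^{2} + \left(70 - 1764\right)\right)}{59536} = 39601 \left(2 \left(-37 + 89\right)^{2} + \left(70 - 1764\right)\right) \frac{1}{59536} = 39601 \left(2 \cdot 52^{2} - 1694\right) \frac{1}{59536} = 39601 \left(2 \cdot 2704 - 1694\right) \frac{1}{59536} = 39601 \left(5408 - 1694\right) \frac{1}{59536} = 39601 \cdot 3714 \cdot \frac{1}{59536} = 147078114 \cdot \frac{1}{59536} = \frac{73539057}{29768}$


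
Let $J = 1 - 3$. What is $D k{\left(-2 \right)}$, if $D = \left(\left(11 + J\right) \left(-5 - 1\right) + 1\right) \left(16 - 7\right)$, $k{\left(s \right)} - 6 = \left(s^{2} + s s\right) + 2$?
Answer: $-7632$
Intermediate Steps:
$J = -2$ ($J = 1 - 3 = -2$)
$k{\left(s \right)} = 8 + 2 s^{2}$ ($k{\left(s \right)} = 6 + \left(\left(s^{2} + s s\right) + 2\right) = 6 + \left(\left(s^{2} + s^{2}\right) + 2\right) = 6 + \left(2 s^{2} + 2\right) = 6 + \left(2 + 2 s^{2}\right) = 8 + 2 s^{2}$)
$D = -477$ ($D = \left(\left(11 - 2\right) \left(-5 - 1\right) + 1\right) \left(16 - 7\right) = \left(9 \left(-6\right) + 1\right) 9 = \left(-54 + 1\right) 9 = \left(-53\right) 9 = -477$)
$D k{\left(-2 \right)} = - 477 \left(8 + 2 \left(-2\right)^{2}\right) = - 477 \left(8 + 2 \cdot 4\right) = - 477 \left(8 + 8\right) = \left(-477\right) 16 = -7632$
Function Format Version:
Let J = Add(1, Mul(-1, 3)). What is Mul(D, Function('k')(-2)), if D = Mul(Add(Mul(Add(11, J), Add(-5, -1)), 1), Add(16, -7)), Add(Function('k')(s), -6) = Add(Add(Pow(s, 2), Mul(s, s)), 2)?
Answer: -7632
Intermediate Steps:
J = -2 (J = Add(1, -3) = -2)
Function('k')(s) = Add(8, Mul(2, Pow(s, 2))) (Function('k')(s) = Add(6, Add(Add(Pow(s, 2), Mul(s, s)), 2)) = Add(6, Add(Add(Pow(s, 2), Pow(s, 2)), 2)) = Add(6, Add(Mul(2, Pow(s, 2)), 2)) = Add(6, Add(2, Mul(2, Pow(s, 2)))) = Add(8, Mul(2, Pow(s, 2))))
D = -477 (D = Mul(Add(Mul(Add(11, -2), Add(-5, -1)), 1), Add(16, -7)) = Mul(Add(Mul(9, -6), 1), 9) = Mul(Add(-54, 1), 9) = Mul(-53, 9) = -477)
Mul(D, Function('k')(-2)) = Mul(-477, Add(8, Mul(2, Pow(-2, 2)))) = Mul(-477, Add(8, Mul(2, 4))) = Mul(-477, Add(8, 8)) = Mul(-477, 16) = -7632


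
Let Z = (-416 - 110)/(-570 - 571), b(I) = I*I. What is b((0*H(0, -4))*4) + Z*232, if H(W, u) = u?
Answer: 122032/1141 ≈ 106.95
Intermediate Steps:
b(I) = I²
Z = 526/1141 (Z = -526/(-1141) = -526*(-1/1141) = 526/1141 ≈ 0.46100)
b((0*H(0, -4))*4) + Z*232 = ((0*(-4))*4)² + (526/1141)*232 = (0*4)² + 122032/1141 = 0² + 122032/1141 = 0 + 122032/1141 = 122032/1141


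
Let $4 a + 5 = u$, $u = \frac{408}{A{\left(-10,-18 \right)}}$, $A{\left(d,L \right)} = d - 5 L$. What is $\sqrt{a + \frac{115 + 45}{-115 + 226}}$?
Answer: $\frac{\sqrt{7227210}}{2220} \approx 1.211$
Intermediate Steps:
$u = \frac{51}{10}$ ($u = \frac{408}{-10 - -90} = \frac{408}{-10 + 90} = \frac{408}{80} = 408 \cdot \frac{1}{80} = \frac{51}{10} \approx 5.1$)
$a = \frac{1}{40}$ ($a = - \frac{5}{4} + \frac{1}{4} \cdot \frac{51}{10} = - \frac{5}{4} + \frac{51}{40} = \frac{1}{40} \approx 0.025$)
$\sqrt{a + \frac{115 + 45}{-115 + 226}} = \sqrt{\frac{1}{40} + \frac{115 + 45}{-115 + 226}} = \sqrt{\frac{1}{40} + \frac{160}{111}} = \sqrt{\frac{6511}{4440}} = \frac{\sqrt{7227210}}{2220}$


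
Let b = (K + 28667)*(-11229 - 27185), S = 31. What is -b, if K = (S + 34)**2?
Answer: 1263513288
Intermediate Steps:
K = 4225 (K = (31 + 34)**2 = 65**2 = 4225)
b = -1263513288 (b = (4225 + 28667)*(-11229 - 27185) = 32892*(-38414) = -1263513288)
-b = -1*(-1263513288) = 1263513288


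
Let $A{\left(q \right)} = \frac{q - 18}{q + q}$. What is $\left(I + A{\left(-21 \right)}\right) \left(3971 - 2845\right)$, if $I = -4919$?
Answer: $- \frac{38764239}{7} \approx -5.5377 \cdot 10^{6}$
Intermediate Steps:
$A{\left(q \right)} = \frac{-18 + q}{2 q}$
$\left(I + A{\left(-21 \right)}\right) \left(3971 - 2845\right) = \left(-4919 + \frac{-18 - 21}{2 \left(-21\right)}\right) \left(3971 - 2845\right) = \left(-4919 + \frac{1}{2} \left(- \frac{1}{21}\right) \left(-39\right)\right) 1126 = \left(-4919 + \frac{13}{14}\right) 1126 = \left(- \frac{68853}{14}\right) 1126 = - \frac{38764239}{7}$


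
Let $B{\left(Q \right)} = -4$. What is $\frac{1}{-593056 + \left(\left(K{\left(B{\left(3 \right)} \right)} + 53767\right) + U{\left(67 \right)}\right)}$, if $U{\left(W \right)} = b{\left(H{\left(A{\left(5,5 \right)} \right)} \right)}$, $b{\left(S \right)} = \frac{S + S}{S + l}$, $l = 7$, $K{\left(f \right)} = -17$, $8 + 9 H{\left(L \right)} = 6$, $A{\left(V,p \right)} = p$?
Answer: $- \frac{61}{32897670} \approx -1.8542 \cdot 10^{-6}$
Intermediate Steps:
$H{\left(L \right)} = - \frac{2}{9}$ ($H{\left(L \right)} = - \frac{8}{9} + \frac{1}{9} \cdot 6 = - \frac{8}{9} + \frac{2}{3} = - \frac{2}{9}$)
$b{\left(S \right)} = \frac{2 S}{7 + S}$ ($b{\left(S \right)} = \frac{S + S}{S + 7} = \frac{2 S}{7 + S}$)
$U{\left(W \right)} = - \frac{4}{61}$ ($U{\left(W \right)} = 2 \left(- \frac{2}{9}\right) \frac{1}{7 - \frac{2}{9}} = 2 \left(- \frac{2}{9}\right) \frac{1}{\frac{61}{9}} = 2 \left(- \frac{2}{9}\right) \frac{9}{61} = - \frac{4}{61}$)
$\frac{1}{-593056 + \left(\left(K{\left(B{\left(3 \right)} \right)} + 53767\right) + U{\left(67 \right)}\right)} = \frac{1}{-593056 + \left(\left(-17 + 53767\right) - \frac{4}{61}\right)} = \frac{1}{-593056 + \left(53750 - \frac{4}{61}\right)} = \frac{1}{-593056 + \frac{3278746}{61}} = \frac{1}{- \frac{32897670}{61}} = - \frac{61}{32897670}$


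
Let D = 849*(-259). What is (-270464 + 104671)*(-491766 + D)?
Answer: 117987749001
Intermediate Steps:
D = -219891
(-270464 + 104671)*(-491766 + D) = (-270464 + 104671)*(-491766 - 219891) = -165793*(-711657) = 117987749001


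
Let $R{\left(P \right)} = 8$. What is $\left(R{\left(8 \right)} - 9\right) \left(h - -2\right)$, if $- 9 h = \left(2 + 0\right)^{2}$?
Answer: $- \frac{14}{9} \approx -1.5556$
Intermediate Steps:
$h = - \frac{4}{9}$ ($h = - \frac{\left(2 + 0\right)^{2}}{9} = - \frac{2^{2}}{9} = \left(- \frac{1}{9}\right) 4 = - \frac{4}{9} \approx -0.44444$)
$\left(R{\left(8 \right)} - 9\right) \left(h - -2\right) = \left(8 - 9\right) \left(- \frac{4}{9} - -2\right) = - (- \frac{4}{9} + 2) = \left(-1\right) \frac{14}{9} = - \frac{14}{9}$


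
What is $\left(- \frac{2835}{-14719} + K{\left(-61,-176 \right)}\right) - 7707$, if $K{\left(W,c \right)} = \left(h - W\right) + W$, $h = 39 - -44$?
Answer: $- \frac{112214821}{14719} \approx -7623.8$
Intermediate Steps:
$h = 83$ ($h = 39 + 44 = 83$)
$K{\left(W,c \right)} = 83$ ($K{\left(W,c \right)} = \left(83 - W\right) + W = 83$)
$\left(- \frac{2835}{-14719} + K{\left(-61,-176 \right)}\right) - 7707 = \left(- \frac{2835}{-14719} + 83\right) - 7707 = \left(\left(-2835\right) \left(- \frac{1}{14719}\right) + 83\right) - 7707 = \left(\frac{2835}{14719} + 83\right) - 7707 = \frac{1224512}{14719} - 7707 = - \frac{112214821}{14719}$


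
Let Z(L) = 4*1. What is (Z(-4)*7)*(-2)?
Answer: -56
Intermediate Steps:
Z(L) = 4
(Z(-4)*7)*(-2) = (4*7)*(-2) = 28*(-2) = -56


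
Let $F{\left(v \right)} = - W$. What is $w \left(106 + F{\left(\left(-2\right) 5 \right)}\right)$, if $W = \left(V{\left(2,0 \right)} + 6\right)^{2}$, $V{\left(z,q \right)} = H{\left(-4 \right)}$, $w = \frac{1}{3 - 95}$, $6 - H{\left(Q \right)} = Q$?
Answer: $\frac{75}{46} \approx 1.6304$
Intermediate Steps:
$H{\left(Q \right)} = 6 - Q$
$w = - \frac{1}{92}$ ($w = \frac{1}{-92} = - \frac{1}{92} \approx -0.01087$)
$V{\left(z,q \right)} = 10$ ($V{\left(z,q \right)} = 6 - -4 = 6 + 4 = 10$)
$W = 256$ ($W = \left(10 + 6\right)^{2} = 16^{2} = 256$)
$F{\left(v \right)} = -256$ ($F{\left(v \right)} = \left(-1\right) 256 = -256$)
$w \left(106 + F{\left(\left(-2\right) 5 \right)}\right) = - \frac{106 - 256}{92} = \left(- \frac{1}{92}\right) \left(-150\right) = \frac{75}{46}$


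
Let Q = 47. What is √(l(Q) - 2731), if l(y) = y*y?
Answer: 3*I*√58 ≈ 22.847*I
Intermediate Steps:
l(y) = y²
√(l(Q) - 2731) = √(47² - 2731) = √(2209 - 2731) = √(-522) = 3*I*√58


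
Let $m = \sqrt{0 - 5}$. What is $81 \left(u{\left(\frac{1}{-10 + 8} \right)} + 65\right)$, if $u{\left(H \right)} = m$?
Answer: $5265 + 81 i \sqrt{5} \approx 5265.0 + 181.12 i$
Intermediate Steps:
$m = i \sqrt{5}$ ($m = \sqrt{-5} = i \sqrt{5} \approx 2.2361 i$)
$u{\left(H \right)} = i \sqrt{5}$
$81 \left(u{\left(\frac{1}{-10 + 8} \right)} + 65\right) = 81 \left(i \sqrt{5} + 65\right) = 81 \left(65 + i \sqrt{5}\right) = 5265 + 81 i \sqrt{5}$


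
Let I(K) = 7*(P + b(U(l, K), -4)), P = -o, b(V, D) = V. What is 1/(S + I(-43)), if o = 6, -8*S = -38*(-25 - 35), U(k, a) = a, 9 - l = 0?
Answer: -1/628 ≈ -0.0015924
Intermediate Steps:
l = 9 (l = 9 - 1*0 = 9 + 0 = 9)
S = -285 (S = -(-19)*(-25 - 35)/4 = -(-19)*(-60)/4 = -⅛*2280 = -285)
P = -6 (P = -1*6 = -6)
I(K) = -42 + 7*K (I(K) = 7*(-6 + K) = -42 + 7*K)
1/(S + I(-43)) = 1/(-285 + (-42 + 7*(-43))) = 1/(-285 + (-42 - 301)) = 1/(-285 - 343) = 1/(-628) = -1/628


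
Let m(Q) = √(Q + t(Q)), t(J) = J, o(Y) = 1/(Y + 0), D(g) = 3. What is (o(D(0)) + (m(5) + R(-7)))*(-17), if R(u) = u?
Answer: 340/3 - 17*√10 ≈ 59.575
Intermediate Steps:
o(Y) = 1/Y
m(Q) = √2*√Q (m(Q) = √(Q + Q) = √(2*Q) = √2*√Q)
(o(D(0)) + (m(5) + R(-7)))*(-17) = (1/3 + (√2*√5 - 7))*(-17) = (⅓ + (√10 - 7))*(-17) = (⅓ + (-7 + √10))*(-17) = (-20/3 + √10)*(-17) = 340/3 - 17*√10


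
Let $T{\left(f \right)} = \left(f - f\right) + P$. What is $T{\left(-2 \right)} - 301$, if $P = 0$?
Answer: $-301$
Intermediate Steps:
$T{\left(f \right)} = 0$ ($T{\left(f \right)} = \left(f - f\right) + 0 = 0 + 0 = 0$)
$T{\left(-2 \right)} - 301 = 0 - 301 = -301$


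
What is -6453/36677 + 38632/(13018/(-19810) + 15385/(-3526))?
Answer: -174864350780809/22724078921 ≈ -7695.1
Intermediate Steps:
-6453/36677 + 38632/(13018/(-19810) + 15385/(-3526)) = -6453*1/36677 + 38632/(13018*(-1/19810) + 15385*(-1/3526)) = -6453/36677 + 38632/(-23/35 - 15385/3526) = -6453/36677 + 38632/(-619573/123410) = -6453/36677 + 38632*(-123410/619573) = -6453/36677 - 4767575120/619573 = -174864350780809/22724078921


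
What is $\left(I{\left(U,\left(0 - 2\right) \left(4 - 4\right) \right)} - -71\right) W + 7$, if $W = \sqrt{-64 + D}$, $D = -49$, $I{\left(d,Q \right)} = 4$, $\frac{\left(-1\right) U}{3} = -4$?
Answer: $7 + 75 i \sqrt{113} \approx 7.0 + 797.26 i$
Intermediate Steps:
$U = 12$ ($U = \left(-3\right) \left(-4\right) = 12$)
$W = i \sqrt{113}$ ($W = \sqrt{-64 - 49} = \sqrt{-113} = i \sqrt{113} \approx 10.63 i$)
$\left(I{\left(U,\left(0 - 2\right) \left(4 - 4\right) \right)} - -71\right) W + 7 = \left(4 - -71\right) i \sqrt{113} + 7 = \left(4 + 71\right) i \sqrt{113} + 7 = 75 i \sqrt{113} + 7 = 7 + 75 i \sqrt{113}$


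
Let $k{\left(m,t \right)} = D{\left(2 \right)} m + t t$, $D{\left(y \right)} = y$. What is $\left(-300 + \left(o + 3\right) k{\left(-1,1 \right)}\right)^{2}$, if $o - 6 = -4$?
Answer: $93025$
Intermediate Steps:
$o = 2$ ($o = 6 - 4 = 2$)
$k{\left(m,t \right)} = t^{2} + 2 m$ ($k{\left(m,t \right)} = 2 m + t t = 2 m + t^{2} = t^{2} + 2 m$)
$\left(-300 + \left(o + 3\right) k{\left(-1,1 \right)}\right)^{2} = \left(-300 + \left(2 + 3\right) \left(1^{2} + 2 \left(-1\right)\right)\right)^{2} = \left(-300 + 5 \left(1 - 2\right)\right)^{2} = \left(-300 + 5 \left(-1\right)\right)^{2} = \left(-300 - 5\right)^{2} = \left(-305\right)^{2} = 93025$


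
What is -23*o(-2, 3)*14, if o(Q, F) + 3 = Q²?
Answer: -322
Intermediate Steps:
o(Q, F) = -3 + Q²
-23*o(-2, 3)*14 = -23*(-3 + (-2)²)*14 = -23*(-3 + 4)*14 = -23*1*14 = -23*14 = -322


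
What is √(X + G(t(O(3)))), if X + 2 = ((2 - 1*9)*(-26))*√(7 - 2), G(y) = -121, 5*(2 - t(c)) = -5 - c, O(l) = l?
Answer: √(-123 + 182*√5) ≈ 16.851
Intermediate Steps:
t(c) = 3 + c/5 (t(c) = 2 - (-5 - c)/5 = 2 + (1 + c/5) = 3 + c/5)
X = -2 + 182*√5 (X = -2 + ((2 - 1*9)*(-26))*√(7 - 2) = -2 + ((2 - 9)*(-26))*√5 = -2 + (-7*(-26))*√5 = -2 + 182*√5 ≈ 404.96)
√(X + G(t(O(3)))) = √((-2 + 182*√5) - 121) = √(-123 + 182*√5)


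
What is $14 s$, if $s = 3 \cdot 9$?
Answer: $378$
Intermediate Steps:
$s = 27$
$14 s = 14 \cdot 27 = 378$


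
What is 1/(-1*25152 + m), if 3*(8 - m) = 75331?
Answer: -3/150763 ≈ -1.9899e-5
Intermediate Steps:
m = -75307/3 (m = 8 - 1/3*75331 = 8 - 75331/3 = -75307/3 ≈ -25102.)
1/(-1*25152 + m) = 1/(-1*25152 - 75307/3) = 1/(-25152 - 75307/3) = 1/(-150763/3) = -3/150763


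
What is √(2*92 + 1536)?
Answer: 2*√430 ≈ 41.473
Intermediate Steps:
√(2*92 + 1536) = √(184 + 1536) = √1720 = 2*√430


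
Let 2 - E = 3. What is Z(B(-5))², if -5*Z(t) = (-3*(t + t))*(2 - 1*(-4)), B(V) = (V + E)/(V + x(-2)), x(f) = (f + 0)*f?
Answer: 46656/25 ≈ 1866.2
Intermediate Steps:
x(f) = f² (x(f) = f*f = f²)
E = -1 (E = 2 - 1*3 = 2 - 3 = -1)
B(V) = (-1 + V)/(4 + V) (B(V) = (V - 1)/(V + (-2)²) = (-1 + V)/(V + 4) = (-1 + V)/(4 + V))
Z(t) = 36*t/5 (Z(t) = -(-3*(t + t))*(2 - 1*(-4))/5 = -(-6*t)*(2 + 4)/5 = -(-6*t)*6/5 = -(-36)*t/5 = 36*t/5)
Z(B(-5))² = (36*((-1 - 5)/(4 - 5))/5)² = (36*(-6/(-1))/5)² = (36*(-1*(-6))/5)² = ((36/5)*6)² = (216/5)² = 46656/25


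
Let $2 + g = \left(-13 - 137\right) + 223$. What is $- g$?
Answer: $-71$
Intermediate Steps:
$g = 71$ ($g = -2 + \left(\left(-13 - 137\right) + 223\right) = -2 + \left(-150 + 223\right) = -2 + 73 = 71$)
$- g = \left(-1\right) 71 = -71$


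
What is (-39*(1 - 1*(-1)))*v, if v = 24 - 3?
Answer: -1638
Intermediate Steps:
v = 21
(-39*(1 - 1*(-1)))*v = -39*(1 - 1*(-1))*21 = -39*(1 + 1)*21 = -39*2*21 = -78*21 = -1638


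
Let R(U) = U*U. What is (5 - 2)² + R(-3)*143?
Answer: 1296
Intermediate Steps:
R(U) = U²
(5 - 2)² + R(-3)*143 = (5 - 2)² + (-3)²*143 = 3² + 9*143 = 9 + 1287 = 1296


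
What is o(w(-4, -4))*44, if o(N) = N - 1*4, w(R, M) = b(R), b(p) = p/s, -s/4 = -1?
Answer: -220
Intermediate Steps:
s = 4 (s = -4*(-1) = 4)
b(p) = p/4
w(R, M) = R/4
o(N) = -4 + N (o(N) = N - 4 = -4 + N)
o(w(-4, -4))*44 = (-4 + (1/4)*(-4))*44 = (-4 - 1)*44 = -5*44 = -220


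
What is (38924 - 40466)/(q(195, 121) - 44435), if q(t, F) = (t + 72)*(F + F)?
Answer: -1542/20179 ≈ -0.076416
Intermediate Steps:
q(t, F) = 2*F*(72 + t) (q(t, F) = (72 + t)*(2*F) = 2*F*(72 + t))
(38924 - 40466)/(q(195, 121) - 44435) = (38924 - 40466)/(2*121*(72 + 195) - 44435) = -1542/(2*121*267 - 44435) = -1542/(64614 - 44435) = -1542/20179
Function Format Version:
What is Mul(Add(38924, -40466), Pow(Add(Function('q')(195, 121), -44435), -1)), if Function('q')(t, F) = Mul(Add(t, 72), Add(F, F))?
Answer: Rational(-1542, 20179) ≈ -0.076416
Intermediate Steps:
Function('q')(t, F) = Mul(2, F, Add(72, t)) (Function('q')(t, F) = Mul(Add(72, t), Mul(2, F)) = Mul(2, F, Add(72, t)))
Mul(Add(38924, -40466), Pow(Add(Function('q')(195, 121), -44435), -1)) = Mul(Add(38924, -40466), Pow(Add(Mul(2, 121, Add(72, 195)), -44435), -1)) = Mul(-1542, Pow(Add(Mul(2, 121, 267), -44435), -1)) = Mul(-1542, Pow(Add(64614, -44435), -1)) = Mul(-1542, Pow(20179, -1)) = Mul(-1542, Rational(1, 20179)) = Rational(-1542, 20179)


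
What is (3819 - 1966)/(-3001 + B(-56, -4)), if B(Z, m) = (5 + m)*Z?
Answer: -1853/3057 ≈ -0.60615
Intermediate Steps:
B(Z, m) = Z*(5 + m)
(3819 - 1966)/(-3001 + B(-56, -4)) = (3819 - 1966)/(-3001 - 56*(5 - 4)) = 1853/(-3001 - 56*1) = 1853/(-3001 - 56) = 1853/(-3057) = 1853*(-1/3057) = -1853/3057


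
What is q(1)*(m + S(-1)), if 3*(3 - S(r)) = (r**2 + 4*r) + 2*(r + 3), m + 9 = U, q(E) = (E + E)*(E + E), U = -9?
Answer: -184/3 ≈ -61.333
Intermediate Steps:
q(E) = 4*E**2 (q(E) = (2*E)*(2*E) = 4*E**2)
m = -18 (m = -9 - 9 = -18)
S(r) = 1 - 2*r - r**2/3 (S(r) = 3 - ((r**2 + 4*r) + 2*(r + 3))/3 = 3 - ((r**2 + 4*r) + 2*(3 + r))/3 = 3 - ((r**2 + 4*r) + (6 + 2*r))/3 = 3 - (6 + r**2 + 6*r)/3 = 3 + (-2 - 2*r - r**2/3) = 1 - 2*r - r**2/3)
q(1)*(m + S(-1)) = (4*1**2)*(-18 + (1 - 2*(-1) - 1/3*(-1)**2)) = (4*1)*(-18 + (1 + 2 - 1/3*1)) = 4*(-18 + (1 + 2 - 1/3)) = 4*(-18 + 8/3) = 4*(-46/3) = -184/3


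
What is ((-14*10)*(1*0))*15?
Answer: 0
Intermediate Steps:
((-14*10)*(1*0))*15 = -140*0*15 = 0*15 = 0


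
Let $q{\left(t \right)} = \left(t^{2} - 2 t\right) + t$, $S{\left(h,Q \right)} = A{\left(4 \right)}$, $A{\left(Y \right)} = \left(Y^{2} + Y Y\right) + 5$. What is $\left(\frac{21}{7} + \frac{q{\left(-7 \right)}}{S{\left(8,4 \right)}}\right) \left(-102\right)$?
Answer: $- \frac{17034}{37} \approx -460.38$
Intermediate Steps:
$A{\left(Y \right)} = 5 + 2 Y^{2}$ ($A{\left(Y \right)} = \left(Y^{2} + Y^{2}\right) + 5 = 2 Y^{2} + 5 = 5 + 2 Y^{2}$)
$S{\left(h,Q \right)} = 37$ ($S{\left(h,Q \right)} = 5 + 2 \cdot 4^{2} = 5 + 2 \cdot 16 = 5 + 32 = 37$)
$q{\left(t \right)} = t^{2} - t$
$\left(\frac{21}{7} + \frac{q{\left(-7 \right)}}{S{\left(8,4 \right)}}\right) \left(-102\right) = \left(\frac{21}{7} + \frac{\left(-7\right) \left(-1 - 7\right)}{37}\right) \left(-102\right) = \left(21 \cdot \frac{1}{7} + \left(-7\right) \left(-8\right) \frac{1}{37}\right) \left(-102\right) = \left(3 + 56 \cdot \frac{1}{37}\right) \left(-102\right) = \left(3 + \frac{56}{37}\right) \left(-102\right) = \frac{167}{37} \left(-102\right) = - \frac{17034}{37}$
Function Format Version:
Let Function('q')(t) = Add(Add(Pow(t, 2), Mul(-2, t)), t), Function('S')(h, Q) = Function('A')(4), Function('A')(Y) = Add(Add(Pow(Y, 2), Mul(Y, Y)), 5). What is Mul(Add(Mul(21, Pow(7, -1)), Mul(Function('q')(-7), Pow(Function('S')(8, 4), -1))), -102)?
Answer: Rational(-17034, 37) ≈ -460.38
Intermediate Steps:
Function('A')(Y) = Add(5, Mul(2, Pow(Y, 2))) (Function('A')(Y) = Add(Add(Pow(Y, 2), Pow(Y, 2)), 5) = Add(Mul(2, Pow(Y, 2)), 5) = Add(5, Mul(2, Pow(Y, 2))))
Function('S')(h, Q) = 37 (Function('S')(h, Q) = Add(5, Mul(2, Pow(4, 2))) = Add(5, Mul(2, 16)) = Add(5, 32) = 37)
Function('q')(t) = Add(Pow(t, 2), Mul(-1, t))
Mul(Add(Mul(21, Pow(7, -1)), Mul(Function('q')(-7), Pow(Function('S')(8, 4), -1))), -102) = Mul(Add(Mul(21, Pow(7, -1)), Mul(Mul(-7, Add(-1, -7)), Pow(37, -1))), -102) = Mul(Add(Mul(21, Rational(1, 7)), Mul(Mul(-7, -8), Rational(1, 37))), -102) = Mul(Add(3, Mul(56, Rational(1, 37))), -102) = Mul(Add(3, Rational(56, 37)), -102) = Mul(Rational(167, 37), -102) = Rational(-17034, 37)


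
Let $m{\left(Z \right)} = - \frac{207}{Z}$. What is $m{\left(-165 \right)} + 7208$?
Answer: $\frac{396509}{55} \approx 7209.3$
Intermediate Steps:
$m{\left(-165 \right)} + 7208 = - \frac{207}{-165} + 7208 = \left(-207\right) \left(- \frac{1}{165}\right) + 7208 = \frac{69}{55} + 7208 = \frac{396509}{55}$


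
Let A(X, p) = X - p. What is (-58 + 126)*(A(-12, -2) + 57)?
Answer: 3196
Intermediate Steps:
(-58 + 126)*(A(-12, -2) + 57) = (-58 + 126)*((-12 - 1*(-2)) + 57) = 68*((-12 + 2) + 57) = 68*(-10 + 57) = 68*47 = 3196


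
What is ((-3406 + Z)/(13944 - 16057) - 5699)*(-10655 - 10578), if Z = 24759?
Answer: 256140898220/2113 ≈ 1.2122e+8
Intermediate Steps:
((-3406 + Z)/(13944 - 16057) - 5699)*(-10655 - 10578) = ((-3406 + 24759)/(13944 - 16057) - 5699)*(-10655 - 10578) = (21353/(-2113) - 5699)*(-21233) = (21353*(-1/2113) - 5699)*(-21233) = (-21353/2113 - 5699)*(-21233) = -12063340/2113*(-21233) = 256140898220/2113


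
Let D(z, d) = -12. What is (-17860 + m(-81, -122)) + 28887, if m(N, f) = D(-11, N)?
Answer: 11015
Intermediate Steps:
m(N, f) = -12
(-17860 + m(-81, -122)) + 28887 = (-17860 - 12) + 28887 = -17872 + 28887 = 11015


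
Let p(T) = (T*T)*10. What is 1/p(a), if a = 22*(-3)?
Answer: 1/43560 ≈ 2.2957e-5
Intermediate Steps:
a = -66
p(T) = 10*T² (p(T) = T²*10 = 10*T²)
1/p(a) = 1/(10*(-66)²) = 1/(10*4356) = 1/43560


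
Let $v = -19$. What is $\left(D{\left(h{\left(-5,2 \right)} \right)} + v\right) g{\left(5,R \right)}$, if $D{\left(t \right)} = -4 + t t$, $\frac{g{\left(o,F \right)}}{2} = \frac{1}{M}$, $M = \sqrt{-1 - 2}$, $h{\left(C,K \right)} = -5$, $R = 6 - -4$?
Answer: $- \frac{4 i \sqrt{3}}{3} \approx - 2.3094 i$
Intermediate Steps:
$R = 10$ ($R = 6 + 4 = 10$)
$M = i \sqrt{3}$ ($M = \sqrt{-3} = i \sqrt{3} \approx 1.732 i$)
$g{\left(o,F \right)} = - \frac{2 i \sqrt{3}}{3}$ ($g{\left(o,F \right)} = \frac{2}{i \sqrt{3}} = 2 \left(- \frac{i \sqrt{3}}{3}\right) = - \frac{2 i \sqrt{3}}{3}$)
$D{\left(t \right)} = -4 + t^{2}$
$\left(D{\left(h{\left(-5,2 \right)} \right)} + v\right) g{\left(5,R \right)} = \left(\left(-4 + \left(-5\right)^{2}\right) - 19\right) \left(- \frac{2 i \sqrt{3}}{3}\right) = \left(\left(-4 + 25\right) - 19\right) \left(- \frac{2 i \sqrt{3}}{3}\right) = \left(21 - 19\right) \left(- \frac{2 i \sqrt{3}}{3}\right) = 2 \left(- \frac{2 i \sqrt{3}}{3}\right) = - \frac{4 i \sqrt{3}}{3}$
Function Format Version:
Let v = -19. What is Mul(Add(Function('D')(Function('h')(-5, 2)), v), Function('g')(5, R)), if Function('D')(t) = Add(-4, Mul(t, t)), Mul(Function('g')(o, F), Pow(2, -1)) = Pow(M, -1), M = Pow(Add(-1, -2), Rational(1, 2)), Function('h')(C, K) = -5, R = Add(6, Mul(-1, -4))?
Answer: Mul(Rational(-4, 3), I, Pow(3, Rational(1, 2))) ≈ Mul(-2.3094, I)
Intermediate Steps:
R = 10 (R = Add(6, 4) = 10)
M = Mul(I, Pow(3, Rational(1, 2))) (M = Pow(-3, Rational(1, 2)) = Mul(I, Pow(3, Rational(1, 2))) ≈ Mul(1.7320, I))
Function('g')(o, F) = Mul(Rational(-2, 3), I, Pow(3, Rational(1, 2))) (Function('g')(o, F) = Mul(2, Pow(Mul(I, Pow(3, Rational(1, 2))), -1)) = Mul(2, Mul(Rational(-1, 3), I, Pow(3, Rational(1, 2)))) = Mul(Rational(-2, 3), I, Pow(3, Rational(1, 2))))
Function('D')(t) = Add(-4, Pow(t, 2))
Mul(Add(Function('D')(Function('h')(-5, 2)), v), Function('g')(5, R)) = Mul(Add(Add(-4, Pow(-5, 2)), -19), Mul(Rational(-2, 3), I, Pow(3, Rational(1, 2)))) = Mul(Add(Add(-4, 25), -19), Mul(Rational(-2, 3), I, Pow(3, Rational(1, 2)))) = Mul(Add(21, -19), Mul(Rational(-2, 3), I, Pow(3, Rational(1, 2)))) = Mul(2, Mul(Rational(-2, 3), I, Pow(3, Rational(1, 2)))) = Mul(Rational(-4, 3), I, Pow(3, Rational(1, 2)))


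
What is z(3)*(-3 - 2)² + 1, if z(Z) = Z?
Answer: 76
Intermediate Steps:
z(3)*(-3 - 2)² + 1 = 3*(-3 - 2)² + 1 = 3*(-5)² + 1 = 3*25 + 1 = 75 + 1 = 76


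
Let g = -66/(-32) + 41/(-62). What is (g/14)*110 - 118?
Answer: -371471/3472 ≈ -106.99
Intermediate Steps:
g = 695/496 (g = -66*(-1/32) + 41*(-1/62) = 33/16 - 41/62 = 695/496 ≈ 1.4012)
(g/14)*110 - 118 = ((695/496)/14)*110 - 118 = ((695/496)*(1/14))*110 - 118 = (695/6944)*110 - 118 = 38225/3472 - 118 = -371471/3472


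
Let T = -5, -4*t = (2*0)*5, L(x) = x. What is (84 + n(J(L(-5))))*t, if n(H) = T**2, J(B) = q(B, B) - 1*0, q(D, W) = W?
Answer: 0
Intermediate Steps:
J(B) = B (J(B) = B - 1*0 = B + 0 = B)
t = 0 (t = -2*0*5/4 = -0*5 = -1/4*0 = 0)
n(H) = 25 (n(H) = (-5)**2 = 25)
(84 + n(J(L(-5))))*t = (84 + 25)*0 = 109*0 = 0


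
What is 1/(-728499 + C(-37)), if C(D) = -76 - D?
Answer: -1/728538 ≈ -1.3726e-6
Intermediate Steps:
1/(-728499 + C(-37)) = 1/(-728499 + (-76 - 1*(-37))) = 1/(-728499 + (-76 + 37)) = 1/(-728499 - 39) = 1/(-728538) = -1/728538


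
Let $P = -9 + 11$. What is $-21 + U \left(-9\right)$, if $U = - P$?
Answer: $-3$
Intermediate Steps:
$P = 2$
$U = -2$ ($U = \left(-1\right) 2 = -2$)
$-21 + U \left(-9\right) = -21 - -18 = -21 + 18 = -3$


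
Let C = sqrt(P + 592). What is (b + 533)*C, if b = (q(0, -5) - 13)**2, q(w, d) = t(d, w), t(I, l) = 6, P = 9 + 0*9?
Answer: 582*sqrt(601) ≈ 14268.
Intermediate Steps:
P = 9 (P = 9 + 0 = 9)
q(w, d) = 6
b = 49 (b = (6 - 13)**2 = (-7)**2 = 49)
C = sqrt(601) (C = sqrt(9 + 592) = sqrt(601) ≈ 24.515)
(b + 533)*C = (49 + 533)*sqrt(601) = 582*sqrt(601)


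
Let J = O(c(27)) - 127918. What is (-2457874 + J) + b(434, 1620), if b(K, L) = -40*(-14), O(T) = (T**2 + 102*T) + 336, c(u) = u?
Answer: -2581413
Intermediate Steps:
O(T) = 336 + T**2 + 102*T
b(K, L) = 560
J = -124099 (J = (336 + 27**2 + 102*27) - 127918 = (336 + 729 + 2754) - 127918 = 3819 - 127918 = -124099)
(-2457874 + J) + b(434, 1620) = (-2457874 - 124099) + 560 = -2581973 + 560 = -2581413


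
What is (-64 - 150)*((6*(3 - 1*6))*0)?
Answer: 0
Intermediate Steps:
(-64 - 150)*((6*(3 - 1*6))*0) = -214*6*(3 - 6)*0 = -214*6*(-3)*0 = -(-3852)*0 = -214*0 = 0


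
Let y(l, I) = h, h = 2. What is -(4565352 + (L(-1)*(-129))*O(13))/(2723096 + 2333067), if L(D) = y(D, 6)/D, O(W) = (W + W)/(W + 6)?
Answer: -12392628/13723871 ≈ -0.90300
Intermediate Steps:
O(W) = 2*W/(6 + W) (O(W) = (2*W)/(6 + W) = 2*W/(6 + W))
y(l, I) = 2
L(D) = 2/D
-(4565352 + (L(-1)*(-129))*O(13))/(2723096 + 2333067) = -(4565352 + ((2/(-1))*(-129))*(2*13/(6 + 13)))/(2723096 + 2333067) = -(4565352 + ((2*(-1))*(-129))*(2*13/19))/5056163 = -(4565352 + (-2*(-129))*(2*13*(1/19)))/5056163 = -(4565352 + 258*(26/19))/5056163 = -(4565352 + 6708/19)/5056163 = -86748396/(19*5056163) = -1*12392628/13723871 = -12392628/13723871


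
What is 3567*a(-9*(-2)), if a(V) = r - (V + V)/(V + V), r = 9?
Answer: 28536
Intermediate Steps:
a(V) = 8 (a(V) = 9 - (V + V)/(V + V) = 9 - 2*V/(2*V) = 9 - 2*V*1/(2*V) = 9 - 1*1 = 9 - 1 = 8)
3567*a(-9*(-2)) = 3567*8 = 28536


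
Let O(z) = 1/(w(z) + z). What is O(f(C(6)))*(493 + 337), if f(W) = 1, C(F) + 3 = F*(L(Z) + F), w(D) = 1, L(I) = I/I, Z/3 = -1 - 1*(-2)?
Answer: 415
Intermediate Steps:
Z = 3 (Z = 3*(-1 - 1*(-2)) = 3*(-1 + 2) = 3*1 = 3)
L(I) = 1
C(F) = -3 + F*(1 + F)
O(z) = 1/(1 + z)
O(f(C(6)))*(493 + 337) = (493 + 337)/(1 + 1) = 830/2 = (½)*830 = 415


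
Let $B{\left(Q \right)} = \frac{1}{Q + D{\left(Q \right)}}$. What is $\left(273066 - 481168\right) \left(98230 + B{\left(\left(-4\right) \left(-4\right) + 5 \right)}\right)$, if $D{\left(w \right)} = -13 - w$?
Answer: $- \frac{265743964878}{13} \approx -2.0442 \cdot 10^{10}$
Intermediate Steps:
$B{\left(Q \right)} = - \frac{1}{13}$ ($B{\left(Q \right)} = \frac{1}{Q - \left(13 + Q\right)} = \frac{1}{-13} = - \frac{1}{13}$)
$\left(273066 - 481168\right) \left(98230 + B{\left(\left(-4\right) \left(-4\right) + 5 \right)}\right) = \left(273066 - 481168\right) \left(98230 - \frac{1}{13}\right) = \left(-208102\right) \frac{1276989}{13} = - \frac{265743964878}{13}$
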